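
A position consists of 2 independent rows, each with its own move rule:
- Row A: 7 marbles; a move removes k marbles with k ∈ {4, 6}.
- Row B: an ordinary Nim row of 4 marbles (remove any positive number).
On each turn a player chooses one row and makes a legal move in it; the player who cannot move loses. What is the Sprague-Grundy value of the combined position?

5

Grundy values for row A (subtraction set {4, 6}):
g(0) = mex{} = 0
g(1) = mex{} = 0
g(2) = mex{} = 0
g(3) = mex{} = 0
g(4) = mex{0} = 1
g(5) = mex{0} = 1
g(6) = mex{0} = 1
g(7) = mex{0} = 1
So g(7) = 1.
Row B is a plain Nim row of size 4, so its Grundy value is 4.
The value of a disjunctive sum is the nim-sum of the parts.
Combined value = 1 ⊕ 4 = 5.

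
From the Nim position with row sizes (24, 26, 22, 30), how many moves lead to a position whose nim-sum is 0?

3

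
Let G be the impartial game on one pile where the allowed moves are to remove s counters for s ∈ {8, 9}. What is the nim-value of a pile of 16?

2

Grundy values for subtraction set {8, 9}:
k:     0  1  2  3  4  5  6  7  8  9 10 11 12 13 14 15 16
g(k):  0  0  0  0  0  0  0  0  1  1  1  1  1  1  1  1  2
So g(16) = 2.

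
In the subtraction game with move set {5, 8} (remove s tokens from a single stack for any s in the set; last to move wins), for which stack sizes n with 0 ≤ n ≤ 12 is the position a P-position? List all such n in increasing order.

Compute g(0), g(1), … for moves {5, 8}:
g(0) = mex{} = 0
g(1) = mex{} = 0
g(2) = mex{} = 0
g(3) = mex{} = 0
g(4) = mex{} = 0
g(5) = mex{0} = 1
g(6) = mex{0} = 1
g(7) = mex{0} = 1
g(8) = mex{0} = 1
g(9) = mex{0} = 1
g(10) = mex{0,1} = 2
g(11) = mex{0,1} = 2
g(12) = mex{0,1} = 2
The P-positions (g = 0) in 0..12 are 0, 1, 2, 3, 4.

0, 1, 2, 3, 4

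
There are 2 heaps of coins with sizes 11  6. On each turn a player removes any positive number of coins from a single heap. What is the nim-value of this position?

13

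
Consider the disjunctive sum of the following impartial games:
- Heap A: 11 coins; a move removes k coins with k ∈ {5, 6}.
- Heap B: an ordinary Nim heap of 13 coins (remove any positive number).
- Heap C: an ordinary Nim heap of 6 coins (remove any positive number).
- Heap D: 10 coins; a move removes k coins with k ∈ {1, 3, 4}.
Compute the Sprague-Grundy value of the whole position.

10

Grundy values for heap A (subtraction set {5, 6}):
k:     0  1  2  3  4  5  6  7  8  9 10 11
g(k):  0  0  0  0  0  1  1  1  1  1  2  0
So g(11) = 0.
Heap B is a plain Nim heap of size 13, so its Grundy value is 13.
Heap C is a plain Nim heap of size 6, so its Grundy value is 6.
For heap D, compute g(0), g(1), … with moves {1, 3, 4}:
g(0) = mex{} = 0
g(1) = mex{0} = 1
g(2) = mex{1} = 0
g(3) = mex{0} = 1
g(4) = mex{0,1} = 2
g(5) = mex{0,1,2} = 3
g(6) = mex{0,1,3} = 2
g(7) = mex{1,2} = 0
g(8) = mex{0,2,3} = 1
g(9) = mex{1,2,3} = 0
g(10) = mex{0,2} = 1
So g(10) = 1.
By the Sprague-Grundy theorem, the Grundy value of a sum of independent games is the XOR of the component values.
Combined value = 0 XOR 13 XOR 6 XOR 1 = 10.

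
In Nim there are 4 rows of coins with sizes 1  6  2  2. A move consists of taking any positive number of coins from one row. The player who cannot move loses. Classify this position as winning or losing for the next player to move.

Winning position

Nim-sum: 1 ^ 6 ^ 2 ^ 2 = 7.
The nim-sum is 7 ≠ 0, so this is an N-position: the player to move can win.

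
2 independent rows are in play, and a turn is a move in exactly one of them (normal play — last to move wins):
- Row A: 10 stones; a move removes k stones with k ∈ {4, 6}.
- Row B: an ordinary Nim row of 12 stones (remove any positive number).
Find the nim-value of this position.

12

For row A, compute g(0), g(1), … with moves {4, 6}:
g(0) = mex{} = 0
g(1) = mex{} = 0
g(2) = mex{} = 0
g(3) = mex{} = 0
g(4) = mex{0} = 1
g(5) = mex{0} = 1
g(6) = mex{0} = 1
g(7) = mex{0} = 1
g(8) = mex{0,1} = 2
g(9) = mex{0,1} = 2
g(10) = mex{1} = 0
So g(10) = 0.
Row B is a plain Nim row of size 12, so its Grundy value is 12.
The value of a disjunctive sum is the nim-sum of the parts.
Combined value = 0 ⊕ 12 = 12.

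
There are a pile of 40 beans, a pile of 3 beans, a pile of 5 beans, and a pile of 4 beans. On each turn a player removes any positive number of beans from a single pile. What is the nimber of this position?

Nim-sum: 40 XOR 3 XOR 5 XOR 4 = 42.

42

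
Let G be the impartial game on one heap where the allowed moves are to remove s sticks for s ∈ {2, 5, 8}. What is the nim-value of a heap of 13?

Build the Grundy sequence with g(k) = mex{g(k−s) : s ∈ {2, 5, 8}, s ≤ k}:
g(0) = mex{} = 0
g(1) = mex{} = 0
g(2) = mex{0} = 1
g(3) = mex{0} = 1
g(4) = mex{1} = 0
g(5) = mex{0,1} = 2
g(6) = mex{0} = 1
g(7) = mex{1,2} = 0
g(8) = mex{0,1} = 2
g(9) = mex{0} = 1
g(10) = mex{1,2} = 0
g(11) = mex{1} = 0
g(12) = mex{0} = 1
g(13) = mex{0,2} = 1
So g(13) = 1.

1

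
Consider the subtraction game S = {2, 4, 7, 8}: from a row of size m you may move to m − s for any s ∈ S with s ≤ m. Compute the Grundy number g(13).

1

Build the Grundy sequence with g(k) = mex{g(k−s) : s ∈ {2, 4, 7, 8}, s ≤ k}:
g(0) = mex{} = 0
g(1) = mex{} = 0
g(2) = mex{0} = 1
g(3) = mex{0} = 1
g(4) = mex{0,1} = 2
g(5) = mex{0,1} = 2
g(6) = mex{1,2} = 0
g(7) = mex{0,1,2} = 3
g(8) = mex{0,2} = 1
g(9) = mex{0,1,2,3} = 4
g(10) = mex{0,1} = 2
g(11) = mex{1,2,3,4} = 0
g(12) = mex{1,2} = 0
g(13) = mex{0,2,4} = 1
So g(13) = 1.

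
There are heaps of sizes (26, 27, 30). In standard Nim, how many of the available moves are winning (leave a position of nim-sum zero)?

3

Nim-sum: 26 ^ 27 ^ 30 = 31.
The overall nim-sum is X = 31. A heap of size p has a winning move iff p XOR X < p (reduce it to p XOR X).
  26: 26 XOR 31 = 5 < 26 — winning move (to 5).
  27: 27 XOR 31 = 4 < 27 — winning move (to 4).
  30: 30 XOR 31 = 1 < 30 — winning move (to 1).
That gives 3 winning moves.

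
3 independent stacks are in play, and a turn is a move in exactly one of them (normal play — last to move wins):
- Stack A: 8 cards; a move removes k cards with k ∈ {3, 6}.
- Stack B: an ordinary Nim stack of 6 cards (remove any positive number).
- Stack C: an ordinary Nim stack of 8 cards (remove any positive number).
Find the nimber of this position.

12

For stack A, compute g(0), g(1), … with moves {3, 6}:
k:     0  1  2  3  4  5  6  7  8
g(k):  0  0  0  1  1  1  2  2  2
So g(8) = 2.
Stack B is a plain Nim stack of size 6, so its Grundy value is 6.
Stack C is a plain Nim stack of size 8, so its Grundy value is 8.
The value of a disjunctive sum is the nim-sum of the parts.
Combined value = 2 ⊕ 6 ⊕ 8 = 12.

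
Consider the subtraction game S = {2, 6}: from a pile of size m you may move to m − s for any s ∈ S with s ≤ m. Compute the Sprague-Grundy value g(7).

Compute g(0), g(1), … for moves {2, 6}:
g(0) = mex{} = 0
g(1) = mex{} = 0
g(2) = mex{0} = 1
g(3) = mex{0} = 1
g(4) = mex{1} = 0
g(5) = mex{1} = 0
g(6) = mex{0} = 1
g(7) = mex{0} = 1
So g(7) = 1.

1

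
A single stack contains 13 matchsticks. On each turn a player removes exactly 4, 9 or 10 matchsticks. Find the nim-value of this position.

3

Build the Grundy sequence with g(k) = mex{g(k−s) : s ∈ {4, 9, 10}, s ≤ k}:
k:     0  1  2  3  4  5  6  7  8  9 10 11 12 13
g(k):  0  0  0  0  1  1  1  1  0  2  2  2  1  3
So g(13) = 3.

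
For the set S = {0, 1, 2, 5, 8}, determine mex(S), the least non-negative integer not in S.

The values 0, 1, 2 are all present; 3 is the first non-negative integer missing from the set.

3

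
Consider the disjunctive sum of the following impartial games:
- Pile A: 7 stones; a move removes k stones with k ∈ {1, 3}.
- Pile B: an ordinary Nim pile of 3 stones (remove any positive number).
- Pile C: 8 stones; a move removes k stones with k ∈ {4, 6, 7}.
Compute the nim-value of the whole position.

0

For pile A, compute g(0), g(1), … with moves {1, 3}:
g(0) = mex{} = 0
g(1) = mex{0} = 1
g(2) = mex{1} = 0
g(3) = mex{0} = 1
g(4) = mex{1} = 0
g(5) = mex{0} = 1
g(6) = mex{1} = 0
g(7) = mex{0} = 1
So g(7) = 1.
Pile B is a plain Nim pile of size 3, so its Grundy value is 3.
Build the Grundy sequence for pile C with g(k) = mex{g(k−s) : s ∈ {4, 6, 7}, s ≤ k}:
k:     0  1  2  3  4  5  6  7  8
g(k):  0  0  0  0  1  1  1  1  2
So g(8) = 2.
The value of a disjunctive sum is the nim-sum of the parts.
Combined value = 1 ⊕ 3 ⊕ 2 = 0.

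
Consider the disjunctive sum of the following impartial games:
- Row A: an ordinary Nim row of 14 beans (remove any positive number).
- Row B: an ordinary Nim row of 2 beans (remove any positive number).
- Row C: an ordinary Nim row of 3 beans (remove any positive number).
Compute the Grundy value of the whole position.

15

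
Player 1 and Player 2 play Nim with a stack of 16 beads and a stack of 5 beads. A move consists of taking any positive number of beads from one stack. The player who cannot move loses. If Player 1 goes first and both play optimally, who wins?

Player 1 wins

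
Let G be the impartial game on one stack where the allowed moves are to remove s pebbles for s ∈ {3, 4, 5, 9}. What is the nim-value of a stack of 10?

3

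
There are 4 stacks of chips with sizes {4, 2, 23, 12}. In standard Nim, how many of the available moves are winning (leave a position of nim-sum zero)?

1

Nim-sum: 4 ⊕ 2 ⊕ 23 ⊕ 12 = 29.
The overall nim-sum is X = 29. A stack of size p has a winning move iff p XOR X < p (reduce it to p XOR X).
  4: 4 XOR 29 = 25 ≥ 4 — no move.
  2: 2 XOR 29 = 31 ≥ 2 — no move.
  23: 23 XOR 29 = 10 < 23 — winning move (to 10).
  12: 12 XOR 29 = 17 ≥ 12 — no move.
That gives 1 winning move.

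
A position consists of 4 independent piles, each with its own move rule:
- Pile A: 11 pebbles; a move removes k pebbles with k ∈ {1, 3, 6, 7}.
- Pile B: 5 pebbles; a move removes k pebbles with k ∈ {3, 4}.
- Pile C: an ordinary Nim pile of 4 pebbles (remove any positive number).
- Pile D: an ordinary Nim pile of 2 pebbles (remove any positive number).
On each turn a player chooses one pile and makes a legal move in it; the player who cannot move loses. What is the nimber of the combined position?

Build the Grundy sequence for pile A with g(k) = mex{g(k−s) : s ∈ {1, 3, 6, 7}, s ≤ k}:
k:     0  1  2  3  4  5  6  7  8  9 10 11
g(k):  0  1  0  1  0  1  2  3  2  3  2  3
So g(11) = 3.
For pile B, compute g(0), g(1), … with moves {3, 4}:
k:     0  1  2  3  4  5
g(k):  0  0  0  1  1  1
So g(5) = 1.
Pile C is a plain Nim pile of size 4, so its Grundy value is 4.
Pile D is a plain Nim pile of size 2, so its Grundy value is 2.
By the Sprague-Grundy theorem, the Grundy value of a sum of independent games is the XOR of the component values.
Combined value = 3 ⊕ 1 ⊕ 4 ⊕ 2 = 4.

4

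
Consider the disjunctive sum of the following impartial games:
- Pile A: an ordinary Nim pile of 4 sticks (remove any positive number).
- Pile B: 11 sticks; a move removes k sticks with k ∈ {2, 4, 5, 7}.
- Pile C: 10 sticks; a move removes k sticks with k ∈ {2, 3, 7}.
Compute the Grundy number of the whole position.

Pile A is a plain Nim pile of size 4, so its Grundy value is 4.
Build the Grundy sequence for pile B with g(k) = mex{g(k−s) : s ∈ {2, 4, 5, 7}, s ≤ k}:
k:     0  1  2  3  4  5  6  7  8  9 10 11
g(k):  0  0  1  1  2  2  3  3  4  0  0  1
So g(11) = 1.
Build the Grundy sequence for pile C with g(k) = mex{g(k−s) : s ∈ {2, 3, 7}, s ≤ k}:
k:     0  1  2  3  4  5  6  7  8  9 10
g(k):  0  0  1  1  2  0  0  1  1  2  0
So g(10) = 0.
The value of a disjunctive sum is the nim-sum of the parts.
Combined value = 4 XOR 1 XOR 0 = 5.

5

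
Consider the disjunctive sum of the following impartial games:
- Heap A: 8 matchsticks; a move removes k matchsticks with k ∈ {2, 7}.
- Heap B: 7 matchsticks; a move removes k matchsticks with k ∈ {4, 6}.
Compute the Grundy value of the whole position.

For heap A, compute g(0), g(1), … with moves {2, 7}:
k:     0  1  2  3  4  5  6  7  8
g(k):  0  0  1  1  0  0  1  1  2
So g(8) = 2.
For heap B, compute g(0), g(1), … with moves {4, 6}:
k:     0  1  2  3  4  5  6  7
g(k):  0  0  0  0  1  1  1  1
So g(7) = 1.
The value of a disjunctive sum is the nim-sum of the parts.
Combined value = 2 XOR 1 = 3.

3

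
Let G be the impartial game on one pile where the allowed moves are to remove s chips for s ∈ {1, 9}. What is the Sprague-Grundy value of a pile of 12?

0

Build the Grundy sequence with g(k) = mex{g(k−s) : s ∈ {1, 9}, s ≤ k}:
g(0) = mex{} = 0
g(1) = mex{0} = 1
g(2) = mex{1} = 0
g(3) = mex{0} = 1
g(4) = mex{1} = 0
g(5) = mex{0} = 1
g(6) = mex{1} = 0
g(7) = mex{0} = 1
g(8) = mex{1} = 0
g(9) = mex{0} = 1
g(10) = mex{1} = 0
g(11) = mex{0} = 1
g(12) = mex{1} = 0
So g(12) = 0.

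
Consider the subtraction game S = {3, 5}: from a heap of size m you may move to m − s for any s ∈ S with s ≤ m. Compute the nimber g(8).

0

Build the Grundy sequence with g(k) = mex{g(k−s) : s ∈ {3, 5}, s ≤ k}:
g(0) = mex{} = 0
g(1) = mex{} = 0
g(2) = mex{} = 0
g(3) = mex{0} = 1
g(4) = mex{0} = 1
g(5) = mex{0} = 1
g(6) = mex{0,1} = 2
g(7) = mex{0,1} = 2
g(8) = mex{1} = 0
So g(8) = 0.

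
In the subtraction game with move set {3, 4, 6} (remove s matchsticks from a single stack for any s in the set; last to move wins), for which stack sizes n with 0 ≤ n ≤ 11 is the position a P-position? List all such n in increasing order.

0, 1, 2, 9, 10, 11

Grundy values for subtraction set {3, 4, 6}:
k:     0  1  2  3  4  5  6  7  8  9 10 11
g(k):  0  0  0  1  1  1  2  2  2  0  0  0
The P-positions (g = 0) in 0..11 are 0, 1, 2, 9, 10, 11.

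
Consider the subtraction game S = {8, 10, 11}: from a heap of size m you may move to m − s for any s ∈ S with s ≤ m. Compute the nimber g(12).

Grundy values for subtraction set {8, 10, 11}:
k:     0  1  2  3  4  5  6  7  8  9 10 11 12
g(k):  0  0  0  0  0  0  0  0  1  1  1  1  1
So g(12) = 1.

1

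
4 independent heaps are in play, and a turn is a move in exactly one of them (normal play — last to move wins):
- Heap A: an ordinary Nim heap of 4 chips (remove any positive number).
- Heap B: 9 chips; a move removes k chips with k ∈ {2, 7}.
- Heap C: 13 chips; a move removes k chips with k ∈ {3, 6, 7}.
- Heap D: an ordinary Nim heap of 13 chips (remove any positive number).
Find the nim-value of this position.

8

Heap A is a plain Nim heap of size 4, so its Grundy value is 4.
For heap B, compute g(0), g(1), … with moves {2, 7}:
k:     0  1  2  3  4  5  6  7  8  9
g(k):  0  0  1  1  0  0  1  1  2  0
So g(9) = 0.
Build the Grundy sequence for heap C with g(k) = mex{g(k−s) : s ∈ {3, 6, 7}, s ≤ k}:
g(0) = mex{} = 0
g(1) = mex{} = 0
g(2) = mex{} = 0
g(3) = mex{0} = 1
g(4) = mex{0} = 1
g(5) = mex{0} = 1
g(6) = mex{0,1} = 2
g(7) = mex{0,1} = 2
g(8) = mex{0,1} = 2
g(9) = mex{0,1,2} = 3
g(10) = mex{1,2} = 0
g(11) = mex{1,2} = 0
g(12) = mex{1,2,3} = 0
g(13) = mex{0,2} = 1
So g(13) = 1.
Heap D is a plain Nim heap of size 13, so its Grundy value is 13.
The value of a disjunctive sum is the nim-sum of the parts.
Combined value = 4 ⊕ 0 ⊕ 1 ⊕ 13 = 8.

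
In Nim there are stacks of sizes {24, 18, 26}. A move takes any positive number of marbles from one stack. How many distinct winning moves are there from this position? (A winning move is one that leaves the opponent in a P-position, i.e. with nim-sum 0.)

Compute the nim-sum pairwise:
24 ^ 18 = 10
10 ^ 26 = 16
The overall nim-sum is X = 16. A stack of size p has a winning move iff p XOR X < p (reduce it to p XOR X).
  24: 24 XOR 16 = 8 < 24 — winning move (to 8).
  18: 18 XOR 16 = 2 < 18 — winning move (to 2).
  26: 26 XOR 16 = 10 < 26 — winning move (to 10).
That gives 3 winning moves.

3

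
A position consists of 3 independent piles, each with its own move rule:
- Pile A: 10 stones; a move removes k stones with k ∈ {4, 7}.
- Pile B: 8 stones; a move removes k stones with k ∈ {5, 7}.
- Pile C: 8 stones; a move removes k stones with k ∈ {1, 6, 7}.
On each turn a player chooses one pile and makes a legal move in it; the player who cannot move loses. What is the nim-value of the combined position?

Build the Grundy sequence for pile A with g(k) = mex{g(k−s) : s ∈ {4, 7}, s ≤ k}:
k:     0  1  2  3  4  5  6  7  8  9 10
g(k):  0  0  0  0  1  1  1  1  2  2  2
So g(10) = 2.
For pile B, compute g(0), g(1), … with moves {5, 7}:
k:     0  1  2  3  4  5  6  7  8
g(k):  0  0  0  0  0  1  1  1  1
So g(8) = 1.
For pile C, compute g(0), g(1), … with moves {1, 6, 7}:
k:     0  1  2  3  4  5  6  7  8
g(k):  0  1  0  1  0  1  2  3  2
So g(8) = 2.
By the Sprague-Grundy theorem, the Grundy value of a sum of independent games is the XOR of the component values.
Combined value = 2 ⊕ 1 ⊕ 2 = 1.

1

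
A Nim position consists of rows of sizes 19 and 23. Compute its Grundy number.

4

Nim-sum: 19 ⊕ 23 = 4.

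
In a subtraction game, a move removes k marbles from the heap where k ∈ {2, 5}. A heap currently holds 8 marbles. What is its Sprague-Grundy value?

0

Build the Grundy sequence with g(k) = mex{g(k−s) : s ∈ {2, 5}, s ≤ k}:
g(0) = mex{} = 0
g(1) = mex{} = 0
g(2) = mex{0} = 1
g(3) = mex{0} = 1
g(4) = mex{1} = 0
g(5) = mex{0,1} = 2
g(6) = mex{0} = 1
g(7) = mex{1,2} = 0
g(8) = mex{1} = 0
So g(8) = 0.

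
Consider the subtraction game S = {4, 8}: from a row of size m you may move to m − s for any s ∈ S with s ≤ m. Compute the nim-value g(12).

0

Compute g(0), g(1), … for moves {4, 8}:
k:     0  1  2  3  4  5  6  7  8  9 10 11 12
g(k):  0  0  0  0  1  1  1  1  2  2  2  2  0
So g(12) = 0.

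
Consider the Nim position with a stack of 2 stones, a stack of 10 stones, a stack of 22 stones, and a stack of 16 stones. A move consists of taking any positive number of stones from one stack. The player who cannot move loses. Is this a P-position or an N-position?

N-position

Write each in binary and XOR column by column:
  00010  (2)
  01010  (10)
  10110  (22)
  10000  (16)
  -----
  01110  (14)
The nim-sum is 14 ≠ 0, so this is an N-position: the player to move can win.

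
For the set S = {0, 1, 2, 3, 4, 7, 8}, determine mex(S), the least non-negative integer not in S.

5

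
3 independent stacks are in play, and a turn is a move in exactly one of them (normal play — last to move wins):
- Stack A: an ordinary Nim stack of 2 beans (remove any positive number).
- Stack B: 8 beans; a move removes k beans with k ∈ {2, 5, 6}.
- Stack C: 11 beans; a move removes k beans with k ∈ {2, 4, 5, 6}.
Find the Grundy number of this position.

3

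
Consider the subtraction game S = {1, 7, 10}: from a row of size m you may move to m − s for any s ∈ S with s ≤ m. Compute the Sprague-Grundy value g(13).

3

Grundy values for subtraction set {1, 7, 10}:
g(0) = mex{} = 0
g(1) = mex{0} = 1
g(2) = mex{1} = 0
g(3) = mex{0} = 1
g(4) = mex{1} = 0
g(5) = mex{0} = 1
g(6) = mex{1} = 0
g(7) = mex{0} = 1
g(8) = mex{1} = 0
g(9) = mex{0} = 1
g(10) = mex{0,1} = 2
g(11) = mex{0,1,2} = 3
g(12) = mex{0,1,3} = 2
g(13) = mex{0,1,2} = 3
So g(13) = 3.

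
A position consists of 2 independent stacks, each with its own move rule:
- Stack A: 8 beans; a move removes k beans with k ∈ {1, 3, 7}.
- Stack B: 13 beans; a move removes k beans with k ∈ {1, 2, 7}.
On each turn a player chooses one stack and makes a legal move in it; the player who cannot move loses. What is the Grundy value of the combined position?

1

For stack A, compute g(0), g(1), … with moves {1, 3, 7}:
g(0) = mex{} = 0
g(1) = mex{0} = 1
g(2) = mex{1} = 0
g(3) = mex{0} = 1
g(4) = mex{1} = 0
g(5) = mex{0} = 1
g(6) = mex{1} = 0
g(7) = mex{0} = 1
g(8) = mex{1} = 0
So g(8) = 0.
Grundy values for stack B (subtraction set {1, 2, 7}):
k:     0  1  2  3  4  5  6  7  8  9 10 11 12 13
g(k):  0  1  2  0  1  2  0  1  2  0  1  2  0  1
So g(13) = 1.
By the Sprague-Grundy theorem, the Grundy value of a sum of independent games is the XOR of the component values.
Combined value = 0 ⊕ 1 = 1.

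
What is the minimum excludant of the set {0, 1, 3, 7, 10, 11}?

2

The values 0, 1 are all present; 2 is the first non-negative integer missing from the set.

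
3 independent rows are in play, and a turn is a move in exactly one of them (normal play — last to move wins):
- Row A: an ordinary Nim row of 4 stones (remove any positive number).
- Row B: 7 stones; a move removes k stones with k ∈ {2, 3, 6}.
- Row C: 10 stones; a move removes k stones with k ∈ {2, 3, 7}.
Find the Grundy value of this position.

5

Row A is a plain Nim row of size 4, so its Grundy value is 4.
Build the Grundy sequence for row B with g(k) = mex{g(k−s) : s ∈ {2, 3, 6}, s ≤ k}:
g(0) = mex{} = 0
g(1) = mex{} = 0
g(2) = mex{0} = 1
g(3) = mex{0} = 1
g(4) = mex{0,1} = 2
g(5) = mex{1} = 0
g(6) = mex{0,1,2} = 3
g(7) = mex{0,2} = 1
So g(7) = 1.
For row C, compute g(0), g(1), … with moves {2, 3, 7}:
g(0) = mex{} = 0
g(1) = mex{} = 0
g(2) = mex{0} = 1
g(3) = mex{0} = 1
g(4) = mex{0,1} = 2
g(5) = mex{1} = 0
g(6) = mex{1,2} = 0
g(7) = mex{0,2} = 1
g(8) = mex{0} = 1
g(9) = mex{0,1} = 2
g(10) = mex{1} = 0
So g(10) = 0.
By the Sprague-Grundy theorem, the Grundy value of a sum of independent games is the XOR of the component values.
Combined value = 4 ⊕ 1 ⊕ 0 = 5.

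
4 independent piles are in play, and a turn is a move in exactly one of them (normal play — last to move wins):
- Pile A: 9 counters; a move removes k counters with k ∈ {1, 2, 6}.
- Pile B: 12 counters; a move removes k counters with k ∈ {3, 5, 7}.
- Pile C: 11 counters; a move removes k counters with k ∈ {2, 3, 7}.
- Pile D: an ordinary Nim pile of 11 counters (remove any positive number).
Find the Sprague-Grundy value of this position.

9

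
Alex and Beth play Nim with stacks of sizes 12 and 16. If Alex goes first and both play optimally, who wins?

Alex wins

Nim-sum: 12 XOR 16 = 28.
The nim-sum is 28 ≠ 0, so this is an N-position: the player to move can win; Alex has a winning move.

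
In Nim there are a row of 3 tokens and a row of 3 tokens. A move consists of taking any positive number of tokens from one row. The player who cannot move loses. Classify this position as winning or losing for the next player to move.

Compute the nim-sum pairwise:
3 ^ 3 = 0
The nim-sum is 0, so this is a P-position: the player to move is in a losing position under optimal play.

Losing position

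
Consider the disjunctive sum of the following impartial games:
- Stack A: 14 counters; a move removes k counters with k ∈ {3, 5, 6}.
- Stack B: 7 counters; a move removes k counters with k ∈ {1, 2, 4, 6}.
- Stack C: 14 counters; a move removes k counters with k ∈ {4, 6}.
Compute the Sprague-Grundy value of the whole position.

Grundy values for stack A (subtraction set {3, 5, 6}):
k:     0  1  2  3  4  5  6  7  8  9 10 11 12 13 14
g(k):  0  0  0  1  1  1  2  2  2  0  0  0  1  1  1
So g(14) = 1.
For stack B, compute g(0), g(1), … with moves {1, 2, 4, 6}:
g(0) = mex{} = 0
g(1) = mex{0} = 1
g(2) = mex{0,1} = 2
g(3) = mex{1,2} = 0
g(4) = mex{0,2} = 1
g(5) = mex{0,1} = 2
g(6) = mex{0,1,2} = 3
g(7) = mex{0,1,2,3} = 4
So g(7) = 4.
For stack C, compute g(0), g(1), … with moves {4, 6}:
g(0) = mex{} = 0
g(1) = mex{} = 0
g(2) = mex{} = 0
g(3) = mex{} = 0
g(4) = mex{0} = 1
g(5) = mex{0} = 1
g(6) = mex{0} = 1
g(7) = mex{0} = 1
g(8) = mex{0,1} = 2
g(9) = mex{0,1} = 2
g(10) = mex{1} = 0
g(11) = mex{1} = 0
g(12) = mex{1,2} = 0
g(13) = mex{1,2} = 0
g(14) = mex{0,2} = 1
So g(14) = 1.
The value of a disjunctive sum is the nim-sum of the parts.
Combined value = 1 XOR 4 XOR 1 = 4.

4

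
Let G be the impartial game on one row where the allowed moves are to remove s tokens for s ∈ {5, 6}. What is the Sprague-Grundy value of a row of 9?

1

Grundy values for subtraction set {5, 6}:
k:     0  1  2  3  4  5  6  7  8  9
g(k):  0  0  0  0  0  1  1  1  1  1
So g(9) = 1.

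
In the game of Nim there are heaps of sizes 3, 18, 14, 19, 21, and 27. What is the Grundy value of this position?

2

Nim-sum: 3 ^ 18 ^ 14 ^ 19 ^ 21 ^ 27 = 2.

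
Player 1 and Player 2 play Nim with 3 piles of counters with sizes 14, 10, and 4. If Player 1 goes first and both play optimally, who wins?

Player 2 wins

Nim-sum: 14 XOR 10 XOR 4 = 0.
The nim-sum is 0, so this is a P-position: the player to move is in a losing position under optimal play; Player 1 is about to move from it and so loses — Player 2 wins.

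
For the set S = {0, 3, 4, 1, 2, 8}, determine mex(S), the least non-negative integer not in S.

5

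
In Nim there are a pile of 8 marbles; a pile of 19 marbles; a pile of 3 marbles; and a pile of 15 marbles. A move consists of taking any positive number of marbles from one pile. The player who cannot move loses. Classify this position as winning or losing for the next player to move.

Compute the nim-sum pairwise:
8 ^ 19 = 27
27 ^ 3 = 24
24 ^ 15 = 23
The nim-sum is 23 ≠ 0, so this is an N-position: the player to move can win.

Winning position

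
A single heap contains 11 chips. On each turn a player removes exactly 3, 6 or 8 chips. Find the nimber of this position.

0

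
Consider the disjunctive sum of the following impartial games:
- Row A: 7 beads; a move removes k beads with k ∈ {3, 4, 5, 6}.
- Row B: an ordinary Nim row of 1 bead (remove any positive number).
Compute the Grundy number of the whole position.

For row A, compute g(0), g(1), … with moves {3, 4, 5, 6}:
g(0) = mex{} = 0
g(1) = mex{} = 0
g(2) = mex{} = 0
g(3) = mex{0} = 1
g(4) = mex{0} = 1
g(5) = mex{0} = 1
g(6) = mex{0,1} = 2
g(7) = mex{0,1} = 2
So g(7) = 2.
Row B is a plain Nim row of size 1, so its Grundy value is 1.
The value of a disjunctive sum is the nim-sum of the parts.
Combined value = 2 ⊕ 1 = 3.

3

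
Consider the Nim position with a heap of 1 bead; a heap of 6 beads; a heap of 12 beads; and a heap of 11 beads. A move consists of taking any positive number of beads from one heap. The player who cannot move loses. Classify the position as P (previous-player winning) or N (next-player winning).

P-position

Compute the nim-sum pairwise:
1 ⊕ 6 = 7
7 ⊕ 12 = 11
11 ⊕ 11 = 0
The nim-sum is 0, so this is a P-position: the player to move is in a losing position under optimal play.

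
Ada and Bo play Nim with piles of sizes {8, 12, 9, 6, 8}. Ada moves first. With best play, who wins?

Nim-sum: 8 XOR 12 XOR 9 XOR 6 XOR 8 = 3.
The nim-sum is 3 ≠ 0, so this is an N-position: the player to move can win; Ada has a winning move.

Ada wins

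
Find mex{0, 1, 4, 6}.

2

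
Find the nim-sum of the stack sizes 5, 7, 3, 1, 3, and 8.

11

Nim-sum: 5 ^ 7 ^ 3 ^ 1 ^ 3 ^ 8 = 11.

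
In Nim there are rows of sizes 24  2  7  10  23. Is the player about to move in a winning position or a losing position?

Nim-sum: 24 ^ 2 ^ 7 ^ 10 ^ 23 = 0.
The nim-sum is 0, so this is a P-position: the player to move is in a losing position under optimal play.

Losing position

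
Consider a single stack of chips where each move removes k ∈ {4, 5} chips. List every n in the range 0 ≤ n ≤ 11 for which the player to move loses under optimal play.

0, 1, 2, 3, 9, 10, 11

Grundy values for subtraction set {4, 5}:
k:     0  1  2  3  4  5  6  7  8  9 10 11
g(k):  0  0  0  0  1  1  1  1  2  0  0  0
The P-positions (g = 0) in 0..11 are 0, 1, 2, 3, 9, 10, 11.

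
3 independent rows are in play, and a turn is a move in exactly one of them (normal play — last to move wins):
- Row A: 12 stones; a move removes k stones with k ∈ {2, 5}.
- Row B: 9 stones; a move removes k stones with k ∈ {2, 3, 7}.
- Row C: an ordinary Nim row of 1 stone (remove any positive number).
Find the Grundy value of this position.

1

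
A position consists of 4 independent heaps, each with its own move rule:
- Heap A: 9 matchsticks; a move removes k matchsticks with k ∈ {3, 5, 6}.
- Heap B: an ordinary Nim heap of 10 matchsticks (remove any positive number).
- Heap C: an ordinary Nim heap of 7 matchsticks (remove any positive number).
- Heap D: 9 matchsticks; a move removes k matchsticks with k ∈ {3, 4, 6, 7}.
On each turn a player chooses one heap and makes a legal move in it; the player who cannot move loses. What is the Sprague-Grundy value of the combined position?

Grundy values for heap A (subtraction set {3, 5, 6}):
k:     0  1  2  3  4  5  6  7  8  9
g(k):  0  0  0  1  1  1  2  2  2  0
So g(9) = 0.
Heap B is a plain Nim heap of size 10, so its Grundy value is 10.
Heap C is a plain Nim heap of size 7, so its Grundy value is 7.
For heap D, compute g(0), g(1), … with moves {3, 4, 6, 7}:
k:     0  1  2  3  4  5  6  7  8  9
g(k):  0  0  0  1  1  1  2  2  2  3
So g(9) = 3.
The value of a disjunctive sum is the nim-sum of the parts.
Combined value = 0 XOR 10 XOR 7 XOR 3 = 14.

14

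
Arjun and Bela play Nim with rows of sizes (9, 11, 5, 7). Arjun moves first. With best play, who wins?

Write each in binary and XOR column by column:
  1001  (9)
  1011  (11)
  0101  (5)
  0111  (7)
  ----
  0000  (0)
The nim-sum is 0, so this is a P-position: the player to move is in a losing position under optimal play; Arjun is about to move from it and so loses — Bela wins.

Bela wins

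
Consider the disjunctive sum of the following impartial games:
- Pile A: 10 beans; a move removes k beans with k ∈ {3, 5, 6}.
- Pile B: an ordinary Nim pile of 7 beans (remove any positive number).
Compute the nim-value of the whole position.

Grundy values for pile A (subtraction set {3, 5, 6}):
g(0) = mex{} = 0
g(1) = mex{} = 0
g(2) = mex{} = 0
g(3) = mex{0} = 1
g(4) = mex{0} = 1
g(5) = mex{0} = 1
g(6) = mex{0,1} = 2
g(7) = mex{0,1} = 2
g(8) = mex{0,1} = 2
g(9) = mex{1,2} = 0
g(10) = mex{1,2} = 0
So g(10) = 0.
Pile B is a plain Nim pile of size 7, so its Grundy value is 7.
The value of a disjunctive sum is the nim-sum of the parts.
Combined value = 0 XOR 7 = 7.

7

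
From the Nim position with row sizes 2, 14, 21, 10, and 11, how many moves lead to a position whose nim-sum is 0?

1

Nim-sum: 2 ⊕ 14 ⊕ 21 ⊕ 10 ⊕ 11 = 24.
The overall nim-sum is X = 24. A row of size p has a winning move iff p XOR X < p (reduce it to p XOR X).
  2: 2 XOR 24 = 26 ≥ 2 — no move.
  14: 14 XOR 24 = 22 ≥ 14 — no move.
  21: 21 XOR 24 = 13 < 21 — winning move (to 13).
  10: 10 XOR 24 = 18 ≥ 10 — no move.
  11: 11 XOR 24 = 19 ≥ 11 — no move.
That gives 1 winning move.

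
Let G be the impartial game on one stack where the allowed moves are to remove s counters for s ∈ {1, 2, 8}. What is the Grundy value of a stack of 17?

Compute g(0), g(1), … for moves {1, 2, 8}:
k:     0  1  2  3  4  5  6  7  8  9 10 11 12 13 14 15 16 17
g(k):  0  1  2  0  1  2  0  1  2  0  1  2  0  1  2  0  1  2
So g(17) = 2.

2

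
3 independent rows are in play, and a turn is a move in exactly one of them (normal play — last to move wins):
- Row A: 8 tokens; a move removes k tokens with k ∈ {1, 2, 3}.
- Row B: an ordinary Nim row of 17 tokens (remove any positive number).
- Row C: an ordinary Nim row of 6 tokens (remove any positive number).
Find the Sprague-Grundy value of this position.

23

Build the Grundy sequence for row A with g(k) = mex{g(k−s) : s ∈ {1, 2, 3}, s ≤ k}:
k:     0  1  2  3  4  5  6  7  8
g(k):  0  1  2  3  0  1  2  3  0
So g(8) = 0.
Row B is a plain Nim row of size 17, so its Grundy value is 17.
Row C is a plain Nim row of size 6, so its Grundy value is 6.
By the Sprague-Grundy theorem, the Grundy value of a sum of independent games is the XOR of the component values.
Combined value = 0 XOR 17 XOR 6 = 23.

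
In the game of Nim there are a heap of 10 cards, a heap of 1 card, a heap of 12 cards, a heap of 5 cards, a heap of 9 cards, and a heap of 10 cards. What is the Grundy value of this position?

Compute the nim-sum pairwise:
10 ⊕ 1 = 11
11 ⊕ 12 = 7
7 ⊕ 5 = 2
2 ⊕ 9 = 11
11 ⊕ 10 = 1

1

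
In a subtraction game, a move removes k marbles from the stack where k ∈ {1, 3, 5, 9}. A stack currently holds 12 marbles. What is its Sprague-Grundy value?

Build the Grundy sequence with g(k) = mex{g(k−s) : s ∈ {1, 3, 5, 9}, s ≤ k}:
k:     0  1  2  3  4  5  6  7  8  9 10 11 12
g(k):  0  1  0  1  0  1  0  1  0  1  0  1  0
So g(12) = 0.

0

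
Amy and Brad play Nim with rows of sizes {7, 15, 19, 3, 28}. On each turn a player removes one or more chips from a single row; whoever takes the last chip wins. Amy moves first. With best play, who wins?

Amy wins

Nim-sum: 7 XOR 15 XOR 19 XOR 3 XOR 28 = 4.
The nim-sum is 4 ≠ 0, so this is an N-position: the player to move can win; Amy has a winning move.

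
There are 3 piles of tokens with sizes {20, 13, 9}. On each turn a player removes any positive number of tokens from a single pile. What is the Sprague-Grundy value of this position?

16

Nim-sum: 20 ^ 13 ^ 9 = 16.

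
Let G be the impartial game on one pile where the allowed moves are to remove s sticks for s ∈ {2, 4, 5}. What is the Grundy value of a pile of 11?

Build the Grundy sequence with g(k) = mex{g(k−s) : s ∈ {2, 4, 5}, s ≤ k}:
k:     0  1  2  3  4  5  6  7  8  9 10 11
g(k):  0  0  1  1  2  2  3  0  0  1  1  2
So g(11) = 2.

2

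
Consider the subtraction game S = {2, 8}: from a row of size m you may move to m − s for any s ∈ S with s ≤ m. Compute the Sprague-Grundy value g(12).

Build the Grundy sequence with g(k) = mex{g(k−s) : s ∈ {2, 8}, s ≤ k}:
g(0) = mex{} = 0
g(1) = mex{} = 0
g(2) = mex{0} = 1
g(3) = mex{0} = 1
g(4) = mex{1} = 0
g(5) = mex{1} = 0
g(6) = mex{0} = 1
g(7) = mex{0} = 1
g(8) = mex{0,1} = 2
g(9) = mex{0,1} = 2
g(10) = mex{1,2} = 0
g(11) = mex{1,2} = 0
g(12) = mex{0} = 1
So g(12) = 1.

1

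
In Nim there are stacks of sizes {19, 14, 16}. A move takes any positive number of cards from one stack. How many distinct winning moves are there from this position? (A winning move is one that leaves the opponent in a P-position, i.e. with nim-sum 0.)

Compute the nim-sum pairwise:
19 ^ 14 = 29
29 ^ 16 = 13
The overall nim-sum is X = 13. A stack of size p has a winning move iff p XOR X < p (reduce it to p XOR X).
  19: 19 XOR 13 = 30 ≥ 19 — no move.
  14: 14 XOR 13 = 3 < 14 — winning move (to 3).
  16: 16 XOR 13 = 29 ≥ 16 — no move.
That gives 1 winning move.

1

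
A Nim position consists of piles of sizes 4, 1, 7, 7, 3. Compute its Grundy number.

6

Nim-sum: 4 ⊕ 1 ⊕ 7 ⊕ 7 ⊕ 3 = 6.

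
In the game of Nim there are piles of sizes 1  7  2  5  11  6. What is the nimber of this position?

12

Compute the nim-sum pairwise:
1 ⊕ 7 = 6
6 ⊕ 2 = 4
4 ⊕ 5 = 1
1 ⊕ 11 = 10
10 ⊕ 6 = 12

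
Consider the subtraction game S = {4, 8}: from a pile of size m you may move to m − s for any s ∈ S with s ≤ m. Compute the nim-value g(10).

2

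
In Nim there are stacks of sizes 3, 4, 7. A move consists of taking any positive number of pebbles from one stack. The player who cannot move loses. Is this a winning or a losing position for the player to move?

Write each in binary and XOR column by column:
  011  (3)
  100  (4)
  111  (7)
  ---
  000  (0)
The nim-sum is 0, so this is a P-position: the player to move is in a losing position under optimal play.

Losing position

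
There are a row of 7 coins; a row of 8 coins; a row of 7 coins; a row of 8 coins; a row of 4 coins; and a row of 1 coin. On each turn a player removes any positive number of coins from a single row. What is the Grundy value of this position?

Compute the nim-sum pairwise:
7 XOR 8 = 15
15 XOR 7 = 8
8 XOR 8 = 0
0 XOR 4 = 4
4 XOR 1 = 5

5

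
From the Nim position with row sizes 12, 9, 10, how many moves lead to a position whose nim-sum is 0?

Bitwise XOR of the heap sizes:
  1100  (12)
  1001  (9)
  1010  (10)
  ----
  1111  (15)
The overall nim-sum is X = 15. A row of size p has a winning move iff p XOR X < p (reduce it to p XOR X).
  12: 12 XOR 15 = 3 < 12 — winning move (to 3).
  9: 9 XOR 15 = 6 < 9 — winning move (to 6).
  10: 10 XOR 15 = 5 < 10 — winning move (to 5).
That gives 3 winning moves.

3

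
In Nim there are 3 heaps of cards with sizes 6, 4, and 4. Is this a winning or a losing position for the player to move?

Nim-sum: 6 XOR 4 XOR 4 = 6.
The nim-sum is 6 ≠ 0, so this is an N-position: the player to move can win.

Winning position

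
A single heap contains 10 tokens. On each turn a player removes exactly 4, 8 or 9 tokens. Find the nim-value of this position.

Compute g(0), g(1), … for moves {4, 8, 9}:
g(0) = mex{} = 0
g(1) = mex{} = 0
g(2) = mex{} = 0
g(3) = mex{} = 0
g(4) = mex{0} = 1
g(5) = mex{0} = 1
g(6) = mex{0} = 1
g(7) = mex{0} = 1
g(8) = mex{0,1} = 2
g(9) = mex{0,1} = 2
g(10) = mex{0,1} = 2
So g(10) = 2.

2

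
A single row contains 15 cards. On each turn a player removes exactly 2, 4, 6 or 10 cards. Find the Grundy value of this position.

3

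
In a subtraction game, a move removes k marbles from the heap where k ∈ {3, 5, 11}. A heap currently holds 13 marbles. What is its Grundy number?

Build the Grundy sequence with g(k) = mex{g(k−s) : s ∈ {3, 5, 11}, s ≤ k}:
g(0) = mex{} = 0
g(1) = mex{} = 0
g(2) = mex{} = 0
g(3) = mex{0} = 1
g(4) = mex{0} = 1
g(5) = mex{0} = 1
g(6) = mex{0,1} = 2
g(7) = mex{0,1} = 2
g(8) = mex{1} = 0
g(9) = mex{1,2} = 0
g(10) = mex{1,2} = 0
g(11) = mex{0,2} = 1
g(12) = mex{0,2} = 1
g(13) = mex{0} = 1
So g(13) = 1.

1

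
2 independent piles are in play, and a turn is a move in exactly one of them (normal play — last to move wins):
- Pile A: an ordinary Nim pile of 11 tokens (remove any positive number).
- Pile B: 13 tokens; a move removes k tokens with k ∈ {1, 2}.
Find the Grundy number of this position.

10

Pile A is a plain Nim pile of size 11, so its Grundy value is 11.
Build the Grundy sequence for pile B with g(k) = mex{g(k−s) : s ∈ {1, 2}, s ≤ k}:
k:     0  1  2  3  4  5  6  7  8  9 10 11 12 13
g(k):  0  1  2  0  1  2  0  1  2  0  1  2  0  1
So g(13) = 1.
By the Sprague-Grundy theorem, the Grundy value of a sum of independent games is the XOR of the component values.
Combined value = 11 XOR 1 = 10.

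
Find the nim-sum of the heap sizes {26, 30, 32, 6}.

Compute the nim-sum pairwise:
26 ⊕ 30 = 4
4 ⊕ 32 = 36
36 ⊕ 6 = 34

34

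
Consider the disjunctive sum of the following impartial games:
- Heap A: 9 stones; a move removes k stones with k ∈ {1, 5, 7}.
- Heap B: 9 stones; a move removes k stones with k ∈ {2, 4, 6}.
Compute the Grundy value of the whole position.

1

Grundy values for heap A (subtraction set {1, 5, 7}):
k:     0  1  2  3  4  5  6  7  8  9
g(k):  0  1  0  1  0  1  0  1  0  1
So g(9) = 1.
Grundy values for heap B (subtraction set {2, 4, 6}):
k:     0  1  2  3  4  5  6  7  8  9
g(k):  0  0  1  1  2  2  3  3  0  0
So g(9) = 0.
By the Sprague-Grundy theorem, the Grundy value of a sum of independent games is the XOR of the component values.
Combined value = 1 ⊕ 0 = 1.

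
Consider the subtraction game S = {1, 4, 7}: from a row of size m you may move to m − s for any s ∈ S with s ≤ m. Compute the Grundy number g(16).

0

Build the Grundy sequence with g(k) = mex{g(k−s) : s ∈ {1, 4, 7}, s ≤ k}:
k:     0  1  2  3  4  5  6  7  8  9 10 11 12 13 14 15 16
g(k):  0  1  0  1  2  0  1  2  0  1  0  1  2  0  1  2  0
So g(16) = 0.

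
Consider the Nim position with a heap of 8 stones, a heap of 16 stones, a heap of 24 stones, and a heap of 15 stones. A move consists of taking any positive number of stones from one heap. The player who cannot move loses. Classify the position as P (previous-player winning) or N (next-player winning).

N-position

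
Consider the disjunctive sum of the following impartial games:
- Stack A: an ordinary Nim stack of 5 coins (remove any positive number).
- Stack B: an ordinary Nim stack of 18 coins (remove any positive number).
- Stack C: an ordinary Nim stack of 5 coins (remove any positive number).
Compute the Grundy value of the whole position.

18

Stack A is a plain Nim stack of size 5, so its Grundy value is 5.
Stack B is a plain Nim stack of size 18, so its Grundy value is 18.
Stack C is a plain Nim stack of size 5, so its Grundy value is 5.
The value of a disjunctive sum is the nim-sum of the parts.
Combined value = 5 ⊕ 18 ⊕ 5 = 18.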